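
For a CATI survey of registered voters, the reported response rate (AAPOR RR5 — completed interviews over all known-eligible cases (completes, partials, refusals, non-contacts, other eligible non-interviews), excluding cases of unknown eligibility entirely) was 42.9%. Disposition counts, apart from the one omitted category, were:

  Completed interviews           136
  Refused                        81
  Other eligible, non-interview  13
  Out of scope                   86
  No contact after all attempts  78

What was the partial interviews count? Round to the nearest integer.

RR5 = 136 / D = 0.429
D = 136 / 0.429 = 317.0
Other denominator terms total 308
partial interviews = 317.0 − 308 ≈ 9

9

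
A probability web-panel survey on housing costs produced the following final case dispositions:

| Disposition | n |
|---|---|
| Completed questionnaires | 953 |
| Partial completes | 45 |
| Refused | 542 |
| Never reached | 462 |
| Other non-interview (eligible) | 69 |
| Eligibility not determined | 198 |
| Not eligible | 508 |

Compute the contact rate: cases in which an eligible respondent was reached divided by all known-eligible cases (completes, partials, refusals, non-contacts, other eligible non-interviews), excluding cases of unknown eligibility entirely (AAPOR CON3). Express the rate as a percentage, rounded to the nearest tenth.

77.7%

Num: 953 + 45 + 542 + 69 = 1609
Denom: 953 + 45 + 542 + 462 + 69 = 2071
CON3 = 1609 / 2071 = 0.7769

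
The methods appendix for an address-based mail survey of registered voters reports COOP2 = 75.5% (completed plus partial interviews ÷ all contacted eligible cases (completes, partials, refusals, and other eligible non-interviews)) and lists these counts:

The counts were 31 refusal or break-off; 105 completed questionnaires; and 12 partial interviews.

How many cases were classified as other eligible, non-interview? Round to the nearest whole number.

Num = 105 + 12 = 117
COOP2 = 117 / D = 0.755
D = 117 / 0.755 = 155.0
Rest of base = 148
other eligible, non-interview = 155.0 − 148 ≈ 7

7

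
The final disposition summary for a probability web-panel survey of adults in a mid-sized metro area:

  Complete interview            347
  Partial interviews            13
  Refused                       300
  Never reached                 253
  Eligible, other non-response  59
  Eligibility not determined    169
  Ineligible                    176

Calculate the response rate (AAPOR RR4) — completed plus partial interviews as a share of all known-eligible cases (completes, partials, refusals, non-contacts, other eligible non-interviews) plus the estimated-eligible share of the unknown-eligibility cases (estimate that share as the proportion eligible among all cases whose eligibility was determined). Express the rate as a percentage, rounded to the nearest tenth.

32.3%

Top: 347 + 13 = 360
Known eligible: 347 + 13 + 300 + 253 + 59 = 972
e = 972 / (972 + 176) = 972 / 1148 = 0.8467
Estimated eligible among unknowns: 0.8467 × 169 = 143.09
Denom: 972 + 143.09 = 1115.09
RR4 = 360 / 1115.09 = 0.3228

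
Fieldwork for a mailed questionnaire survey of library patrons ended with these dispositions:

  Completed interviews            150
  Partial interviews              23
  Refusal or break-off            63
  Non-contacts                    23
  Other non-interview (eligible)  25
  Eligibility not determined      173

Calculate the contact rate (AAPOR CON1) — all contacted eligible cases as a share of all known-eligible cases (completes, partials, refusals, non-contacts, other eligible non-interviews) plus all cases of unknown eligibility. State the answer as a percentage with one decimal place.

Numerator: 150 + 23 + 63 + 25 = 261
Denominator: 150 + 23 + 63 + 23 + 25 + 173 = 457
CON1 = 261 / 457 = 0.5711

57.1%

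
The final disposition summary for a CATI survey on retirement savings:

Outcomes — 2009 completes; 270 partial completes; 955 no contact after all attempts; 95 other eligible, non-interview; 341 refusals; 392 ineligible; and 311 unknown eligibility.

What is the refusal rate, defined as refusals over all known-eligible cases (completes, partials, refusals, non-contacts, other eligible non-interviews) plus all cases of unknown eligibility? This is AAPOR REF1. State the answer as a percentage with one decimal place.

Num = 341
Denominator = 2009 + 270 + 341 + 955 + 95 + 311 = 3981
REF1 = 341 / 3981 = 0.0857

8.6%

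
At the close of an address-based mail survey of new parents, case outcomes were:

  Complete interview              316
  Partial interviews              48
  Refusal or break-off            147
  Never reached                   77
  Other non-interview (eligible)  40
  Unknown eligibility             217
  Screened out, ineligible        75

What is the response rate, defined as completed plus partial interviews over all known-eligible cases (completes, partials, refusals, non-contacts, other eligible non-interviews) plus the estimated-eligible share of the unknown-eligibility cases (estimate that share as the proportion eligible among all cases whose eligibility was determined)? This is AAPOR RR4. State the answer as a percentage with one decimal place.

44.3%

Top: 316 + 48 = 364
Determined eligible: 316 + 48 + 147 + 77 + 40 = 628
e = 628 / (628 + 75) = 628 / 703 = 0.8933
Estimated eligible among unknowns: 0.8933 × 217 = 193.85
Denominator: 628 + 193.85 = 821.85
RR4 = 364 / 821.85 = 0.4429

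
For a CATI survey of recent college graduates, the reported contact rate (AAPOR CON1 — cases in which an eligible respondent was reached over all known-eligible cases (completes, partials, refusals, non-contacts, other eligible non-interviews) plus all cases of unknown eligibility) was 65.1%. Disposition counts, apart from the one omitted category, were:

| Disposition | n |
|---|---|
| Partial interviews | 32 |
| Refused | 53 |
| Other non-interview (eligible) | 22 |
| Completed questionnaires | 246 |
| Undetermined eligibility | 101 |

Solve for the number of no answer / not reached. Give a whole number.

88

Num = 246 + 32 + 53 + 22 = 353
CON1 = 353 / D = 0.651
D = 353 / 0.651 = 542.2
Rest of base = 454
no answer / not reached = 542.2 − 454 ≈ 88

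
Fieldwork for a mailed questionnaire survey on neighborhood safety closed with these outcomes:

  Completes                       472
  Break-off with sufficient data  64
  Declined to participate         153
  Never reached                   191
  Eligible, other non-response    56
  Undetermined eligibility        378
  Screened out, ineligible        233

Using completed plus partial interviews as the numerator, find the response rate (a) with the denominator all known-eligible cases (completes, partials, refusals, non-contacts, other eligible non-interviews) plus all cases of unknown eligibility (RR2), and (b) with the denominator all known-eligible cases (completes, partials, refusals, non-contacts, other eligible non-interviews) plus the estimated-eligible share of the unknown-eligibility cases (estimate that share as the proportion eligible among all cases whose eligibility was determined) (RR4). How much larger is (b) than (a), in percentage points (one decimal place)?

Top = 472 + 64 = 536
Base = 472 + 64 + 153 + 191 + 56 + 378 = 1314
RR2 = 536 / 1314 = 0.4079
Eligible (known) = 472 + 64 + 153 + 191 + 56 = 936
e = 936 / (936 + 233) = 936 / 1169 = 0.8007
Eligible share of unknowns = 0.8007 × 378 = 302.66
Base = 936 + 302.66 = 1238.66
RR4 = 536 / 1238.66 = 0.4327
Difference = 43.27 − 40.79 = 2.48 percentage points

2.5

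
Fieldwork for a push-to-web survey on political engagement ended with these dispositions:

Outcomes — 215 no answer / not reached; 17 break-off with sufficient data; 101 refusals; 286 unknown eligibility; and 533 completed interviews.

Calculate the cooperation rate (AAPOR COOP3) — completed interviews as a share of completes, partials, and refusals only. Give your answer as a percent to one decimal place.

Numerator → 533
Denominator → 533 + 17 + 101 = 651
COOP3 = 533 / 651 = 0.8187

81.9%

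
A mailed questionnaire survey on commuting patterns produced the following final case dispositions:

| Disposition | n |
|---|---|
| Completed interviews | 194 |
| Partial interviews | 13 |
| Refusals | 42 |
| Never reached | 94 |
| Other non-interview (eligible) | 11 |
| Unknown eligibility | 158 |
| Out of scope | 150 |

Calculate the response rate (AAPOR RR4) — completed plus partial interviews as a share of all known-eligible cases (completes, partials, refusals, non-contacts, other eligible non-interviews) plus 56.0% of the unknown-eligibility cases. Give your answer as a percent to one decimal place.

Numerator: 194 + 13 = 207
Eligible (known): 194 + 13 + 42 + 94 + 11 = 354
Eligible share of unknowns: 0.5600 × 158 = 88.48
Denominator: 354 + 88.48 = 442.48
RR4 = 207 / 442.48 = 0.4678

46.8%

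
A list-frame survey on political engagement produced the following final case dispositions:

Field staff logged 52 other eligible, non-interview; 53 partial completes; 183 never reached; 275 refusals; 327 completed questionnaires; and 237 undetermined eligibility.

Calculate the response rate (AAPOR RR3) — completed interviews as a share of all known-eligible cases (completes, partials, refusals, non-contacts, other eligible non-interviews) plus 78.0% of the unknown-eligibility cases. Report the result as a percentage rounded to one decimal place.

30.4%

Numerator → 327
Determined eligible → 327 + 53 + 275 + 183 + 52 = 890
e × U → 0.7800 × 237 = 184.86
Denom → 890 + 184.86 = 1074.86
RR3 = 327 / 1074.86 = 0.3042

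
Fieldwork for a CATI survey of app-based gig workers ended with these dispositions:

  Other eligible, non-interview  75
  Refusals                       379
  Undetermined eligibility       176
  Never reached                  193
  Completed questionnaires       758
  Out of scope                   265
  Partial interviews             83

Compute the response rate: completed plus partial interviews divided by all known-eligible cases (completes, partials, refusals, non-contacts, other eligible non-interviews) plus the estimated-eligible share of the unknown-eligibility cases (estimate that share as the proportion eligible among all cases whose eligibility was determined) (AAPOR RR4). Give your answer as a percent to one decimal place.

Numerator: 758 + 83 = 841
Determined eligible: 758 + 83 + 379 + 193 + 75 = 1488
e = 1488 / (1488 + 265) = 1488 / 1753 = 0.8488
Eligible share of unknowns: 0.8488 × 176 = 149.39
Denominator: 1488 + 149.39 = 1637.39
RR4 = 841 / 1637.39 = 0.5136

51.4%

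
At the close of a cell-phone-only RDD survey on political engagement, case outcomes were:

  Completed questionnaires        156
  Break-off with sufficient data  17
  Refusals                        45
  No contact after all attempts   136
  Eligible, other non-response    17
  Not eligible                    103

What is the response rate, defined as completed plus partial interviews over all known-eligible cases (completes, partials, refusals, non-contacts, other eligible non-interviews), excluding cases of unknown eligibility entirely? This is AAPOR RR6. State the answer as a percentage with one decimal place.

Top: 156 + 17 = 173
Denom: 156 + 17 + 45 + 136 + 17 = 371
RR6 = 173 / 371 = 0.4663

46.6%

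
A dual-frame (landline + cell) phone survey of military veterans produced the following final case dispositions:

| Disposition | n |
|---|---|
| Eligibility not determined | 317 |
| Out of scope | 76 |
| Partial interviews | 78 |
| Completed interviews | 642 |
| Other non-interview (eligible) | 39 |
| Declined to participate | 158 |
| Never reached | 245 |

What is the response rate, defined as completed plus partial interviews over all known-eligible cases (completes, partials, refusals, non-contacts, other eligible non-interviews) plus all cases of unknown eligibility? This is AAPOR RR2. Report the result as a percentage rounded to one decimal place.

Numerator → 642 + 78 = 720
Base → 642 + 78 + 158 + 245 + 39 + 317 = 1479
RR2 = 720 / 1479 = 0.4868

48.7%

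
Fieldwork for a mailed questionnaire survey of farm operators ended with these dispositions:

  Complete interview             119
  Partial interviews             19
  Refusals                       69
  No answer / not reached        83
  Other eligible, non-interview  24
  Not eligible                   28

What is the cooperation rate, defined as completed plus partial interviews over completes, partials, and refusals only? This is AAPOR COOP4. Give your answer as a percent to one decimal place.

66.7%

Num: 119 + 19 = 138
Base: 119 + 19 + 69 = 207
COOP4 = 138 / 207 = 0.6667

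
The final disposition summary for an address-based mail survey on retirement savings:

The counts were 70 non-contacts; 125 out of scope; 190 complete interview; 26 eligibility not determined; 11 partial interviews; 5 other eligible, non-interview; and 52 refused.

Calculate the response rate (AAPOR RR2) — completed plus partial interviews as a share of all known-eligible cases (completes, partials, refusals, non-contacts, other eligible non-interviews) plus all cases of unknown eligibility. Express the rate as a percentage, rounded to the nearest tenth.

Top: 190 + 11 = 201
Denominator: 190 + 11 + 52 + 70 + 5 + 26 = 354
RR2 = 201 / 354 = 0.5678

56.8%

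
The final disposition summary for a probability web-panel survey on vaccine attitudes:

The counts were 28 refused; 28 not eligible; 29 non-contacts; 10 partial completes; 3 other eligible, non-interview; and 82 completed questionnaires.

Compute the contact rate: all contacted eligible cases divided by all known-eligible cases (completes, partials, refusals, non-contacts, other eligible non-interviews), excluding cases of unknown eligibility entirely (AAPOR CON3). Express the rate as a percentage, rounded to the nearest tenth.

Numerator: 82 + 10 + 28 + 3 = 123
Denominator: 82 + 10 + 28 + 29 + 3 = 152
CON3 = 123 / 152 = 0.8092

80.9%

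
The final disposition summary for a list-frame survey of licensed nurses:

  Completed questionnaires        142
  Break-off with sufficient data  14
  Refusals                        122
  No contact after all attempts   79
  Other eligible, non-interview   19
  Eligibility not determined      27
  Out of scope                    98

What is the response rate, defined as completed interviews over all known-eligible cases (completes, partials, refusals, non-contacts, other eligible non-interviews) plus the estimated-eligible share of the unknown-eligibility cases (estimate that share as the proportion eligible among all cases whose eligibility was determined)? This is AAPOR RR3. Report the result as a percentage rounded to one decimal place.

Num = 142
Eligible (known) = 142 + 14 + 122 + 79 + 19 = 376
e = 376 / (376 + 98) = 376 / 474 = 0.7932
Eligible share of unknowns = 0.7932 × 27 = 21.42
Denom = 376 + 21.42 = 397.42
RR3 = 142 / 397.42 = 0.3573

35.7%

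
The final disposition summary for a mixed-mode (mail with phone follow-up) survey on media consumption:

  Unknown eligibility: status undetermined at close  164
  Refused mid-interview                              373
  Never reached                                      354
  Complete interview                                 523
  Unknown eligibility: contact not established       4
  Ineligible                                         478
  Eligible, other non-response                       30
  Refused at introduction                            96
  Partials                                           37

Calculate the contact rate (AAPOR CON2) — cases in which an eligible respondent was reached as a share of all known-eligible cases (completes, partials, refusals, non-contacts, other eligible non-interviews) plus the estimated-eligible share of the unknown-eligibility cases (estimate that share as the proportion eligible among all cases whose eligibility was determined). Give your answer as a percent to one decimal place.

68.8%

Refused = 96 + 373 = 469
Undetermined eligibility = 4 + 164 = 168
Numerator → 523 + 37 + 469 + 30 = 1059
Determined eligible → 523 + 37 + 469 + 354 + 30 = 1413
e = 1413 / (1413 + 478) = 1413 / 1891 = 0.7472
e × U → 0.7472 × 168 = 125.53
Denom → 1413 + 125.53 = 1538.53
CON2 = 1059 / 1538.53 = 0.6883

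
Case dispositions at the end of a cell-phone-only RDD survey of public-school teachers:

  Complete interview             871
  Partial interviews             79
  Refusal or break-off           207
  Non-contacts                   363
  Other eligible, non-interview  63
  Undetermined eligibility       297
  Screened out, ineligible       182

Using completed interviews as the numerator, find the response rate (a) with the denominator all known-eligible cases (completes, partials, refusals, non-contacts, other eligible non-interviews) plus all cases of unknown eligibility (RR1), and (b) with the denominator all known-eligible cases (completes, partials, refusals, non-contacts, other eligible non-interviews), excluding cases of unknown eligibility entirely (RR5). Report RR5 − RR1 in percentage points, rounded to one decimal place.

8.7

Numerator: 871
Denom: 871 + 79 + 207 + 363 + 63 + 297 = 1880
RR1 = 871 / 1880 = 0.4633
Denom: 871 + 79 + 207 + 363 + 63 = 1583
RR5 = 871 / 1583 = 0.5502
Difference = 55.02 − 46.33 = 8.69 percentage points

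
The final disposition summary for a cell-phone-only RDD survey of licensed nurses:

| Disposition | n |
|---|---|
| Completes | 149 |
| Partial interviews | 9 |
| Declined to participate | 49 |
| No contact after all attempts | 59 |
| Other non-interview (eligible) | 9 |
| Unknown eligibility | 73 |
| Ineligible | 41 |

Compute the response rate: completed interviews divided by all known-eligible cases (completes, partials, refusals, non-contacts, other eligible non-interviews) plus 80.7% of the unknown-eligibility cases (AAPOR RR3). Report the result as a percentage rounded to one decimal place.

Top: 149
Eligible (known): 149 + 9 + 49 + 59 + 9 = 275
Estimated eligible among unknowns: 0.8070 × 73 = 58.91
Denom: 275 + 58.91 = 333.91
RR3 = 149 / 333.91 = 0.4462

44.6%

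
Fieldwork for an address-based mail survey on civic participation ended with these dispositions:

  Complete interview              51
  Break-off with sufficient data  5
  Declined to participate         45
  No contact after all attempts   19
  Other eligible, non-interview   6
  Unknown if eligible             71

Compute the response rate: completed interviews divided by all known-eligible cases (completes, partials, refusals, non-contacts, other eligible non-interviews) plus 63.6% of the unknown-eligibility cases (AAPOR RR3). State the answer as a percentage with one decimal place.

29.8%

Num → 51
Determined eligible → 51 + 5 + 45 + 19 + 6 = 126
Eligible share of unknowns → 0.6360 × 71 = 45.16
Denominator → 126 + 45.16 = 171.16
RR3 = 51 / 171.16 = 0.2980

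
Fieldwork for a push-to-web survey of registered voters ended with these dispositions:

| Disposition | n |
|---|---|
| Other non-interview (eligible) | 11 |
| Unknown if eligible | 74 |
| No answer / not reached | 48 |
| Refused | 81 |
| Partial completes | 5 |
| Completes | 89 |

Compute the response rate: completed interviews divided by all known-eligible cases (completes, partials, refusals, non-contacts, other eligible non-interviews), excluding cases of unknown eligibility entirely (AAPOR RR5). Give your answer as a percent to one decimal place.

Num → 89
Denom → 89 + 5 + 81 + 48 + 11 = 234
RR5 = 89 / 234 = 0.3803

38.0%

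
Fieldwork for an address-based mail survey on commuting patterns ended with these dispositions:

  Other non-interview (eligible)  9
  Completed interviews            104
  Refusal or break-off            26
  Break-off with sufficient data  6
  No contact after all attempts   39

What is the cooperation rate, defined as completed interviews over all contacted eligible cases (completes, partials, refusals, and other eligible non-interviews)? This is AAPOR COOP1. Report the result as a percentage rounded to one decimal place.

Numerator = 104
Denom = 104 + 6 + 26 + 9 = 145
COOP1 = 104 / 145 = 0.7172

71.7%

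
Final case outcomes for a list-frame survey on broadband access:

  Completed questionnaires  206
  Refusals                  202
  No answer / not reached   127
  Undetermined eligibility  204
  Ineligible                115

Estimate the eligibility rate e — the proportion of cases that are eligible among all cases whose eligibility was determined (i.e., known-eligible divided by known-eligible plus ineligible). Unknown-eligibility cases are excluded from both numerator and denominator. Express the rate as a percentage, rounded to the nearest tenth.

Known eligible: 206 + 202 + 127 = 535
e = 535 / (535 + 115) = 535 / 650 = 0.8231

82.3%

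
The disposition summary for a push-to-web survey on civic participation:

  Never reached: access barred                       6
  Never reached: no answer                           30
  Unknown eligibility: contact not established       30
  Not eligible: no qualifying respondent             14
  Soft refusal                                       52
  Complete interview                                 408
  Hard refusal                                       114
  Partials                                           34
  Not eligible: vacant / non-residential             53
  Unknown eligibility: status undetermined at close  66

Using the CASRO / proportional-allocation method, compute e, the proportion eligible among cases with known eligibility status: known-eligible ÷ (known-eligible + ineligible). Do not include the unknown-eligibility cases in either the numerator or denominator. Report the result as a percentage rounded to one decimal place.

Refused = 114 + 52 = 166
Non-contacts = 30 + 6 = 36
Eligibility not determined = 30 + 66 = 96
Not eligible = 14 + 53 = 67
Determined eligible: 408 + 34 + 166 + 36 = 644
e = 644 / (644 + 67) = 644 / 711 = 0.9058

90.6%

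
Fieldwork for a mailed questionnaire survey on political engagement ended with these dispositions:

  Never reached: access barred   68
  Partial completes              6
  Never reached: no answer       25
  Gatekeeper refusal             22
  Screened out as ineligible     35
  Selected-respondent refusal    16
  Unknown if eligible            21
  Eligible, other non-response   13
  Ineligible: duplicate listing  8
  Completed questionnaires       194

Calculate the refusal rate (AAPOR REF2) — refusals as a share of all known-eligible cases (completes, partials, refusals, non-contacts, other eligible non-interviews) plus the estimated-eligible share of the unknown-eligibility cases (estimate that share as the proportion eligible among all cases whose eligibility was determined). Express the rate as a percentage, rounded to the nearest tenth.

10.5%

Refusal or break-off = 22 + 16 = 38
Never reached = 25 + 68 = 93
Out of scope = 35 + 8 = 43
Num = 38
Eligible (known) = 194 + 6 + 38 + 93 + 13 = 344
e = 344 / (344 + 43) = 344 / 387 = 0.8889
e × U = 0.8889 × 21 = 18.67
Denominator = 344 + 18.67 = 362.67
REF2 = 38 / 362.67 = 0.1048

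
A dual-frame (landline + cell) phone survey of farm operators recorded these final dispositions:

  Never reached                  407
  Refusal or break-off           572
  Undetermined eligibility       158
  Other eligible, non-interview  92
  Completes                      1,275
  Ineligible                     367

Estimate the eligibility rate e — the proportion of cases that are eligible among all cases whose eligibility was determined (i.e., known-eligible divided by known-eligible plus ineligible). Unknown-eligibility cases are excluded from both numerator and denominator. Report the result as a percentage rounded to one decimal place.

86.5%

Determined eligible = 1275 + 572 + 407 + 92 = 2346
e = 2346 / (2346 + 367) = 2346 / 2713 = 0.8647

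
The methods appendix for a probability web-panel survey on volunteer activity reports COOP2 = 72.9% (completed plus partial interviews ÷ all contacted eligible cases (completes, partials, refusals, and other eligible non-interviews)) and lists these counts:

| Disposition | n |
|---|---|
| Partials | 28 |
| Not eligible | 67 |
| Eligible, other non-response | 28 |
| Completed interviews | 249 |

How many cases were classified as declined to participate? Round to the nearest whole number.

Top → 249 + 28 = 277
COOP2 = 277 / D = 0.729
D = 277 / 0.729 = 380.0
Other denominator terms total 305
declined to participate = 380.0 − 305 ≈ 75

75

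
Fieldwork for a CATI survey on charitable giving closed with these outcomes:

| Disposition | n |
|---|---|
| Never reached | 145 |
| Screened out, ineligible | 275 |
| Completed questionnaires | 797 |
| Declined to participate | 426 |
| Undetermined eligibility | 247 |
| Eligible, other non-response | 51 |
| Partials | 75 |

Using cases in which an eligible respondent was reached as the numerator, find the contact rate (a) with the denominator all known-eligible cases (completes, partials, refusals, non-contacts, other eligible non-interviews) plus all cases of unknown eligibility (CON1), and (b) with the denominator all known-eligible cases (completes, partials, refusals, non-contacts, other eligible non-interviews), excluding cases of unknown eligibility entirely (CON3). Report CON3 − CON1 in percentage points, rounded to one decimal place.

Num: 797 + 75 + 426 + 51 = 1349
Base: 797 + 75 + 426 + 145 + 51 + 247 = 1741
CON1 = 1349 / 1741 = 0.7748
Base: 797 + 75 + 426 + 145 + 51 = 1494
CON3 = 1349 / 1494 = 0.9029
Difference = 90.29 − 77.48 = 12.81 percentage points

12.8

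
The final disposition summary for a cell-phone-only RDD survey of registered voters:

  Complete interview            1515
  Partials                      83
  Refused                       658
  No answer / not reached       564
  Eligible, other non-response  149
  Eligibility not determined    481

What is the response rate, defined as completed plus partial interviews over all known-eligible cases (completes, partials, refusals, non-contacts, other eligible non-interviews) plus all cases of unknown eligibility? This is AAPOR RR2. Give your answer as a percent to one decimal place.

Numerator → 1515 + 83 = 1598
Denom → 1515 + 83 + 658 + 564 + 149 + 481 = 3450
RR2 = 1598 / 3450 = 0.4632

46.3%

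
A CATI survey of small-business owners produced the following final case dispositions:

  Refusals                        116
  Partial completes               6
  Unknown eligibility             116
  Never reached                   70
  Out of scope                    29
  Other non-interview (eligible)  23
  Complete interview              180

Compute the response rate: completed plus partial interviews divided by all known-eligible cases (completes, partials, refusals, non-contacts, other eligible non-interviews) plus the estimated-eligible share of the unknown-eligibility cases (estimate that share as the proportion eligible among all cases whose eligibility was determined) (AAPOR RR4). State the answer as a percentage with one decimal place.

Num → 180 + 6 = 186
Known eligible → 180 + 6 + 116 + 70 + 23 = 395
e = 395 / (395 + 29) = 395 / 424 = 0.9316
Estimated eligible among unknowns → 0.9316 × 116 = 108.07
Base → 395 + 108.07 = 503.07
RR4 = 186 / 503.07 = 0.3697

37.0%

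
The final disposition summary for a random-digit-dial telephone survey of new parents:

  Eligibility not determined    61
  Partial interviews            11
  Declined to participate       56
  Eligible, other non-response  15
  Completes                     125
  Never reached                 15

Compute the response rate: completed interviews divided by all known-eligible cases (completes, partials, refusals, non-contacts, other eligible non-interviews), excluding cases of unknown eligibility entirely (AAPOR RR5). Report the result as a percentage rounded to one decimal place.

Num: 125
Denominator: 125 + 11 + 56 + 15 + 15 = 222
RR5 = 125 / 222 = 0.5631

56.3%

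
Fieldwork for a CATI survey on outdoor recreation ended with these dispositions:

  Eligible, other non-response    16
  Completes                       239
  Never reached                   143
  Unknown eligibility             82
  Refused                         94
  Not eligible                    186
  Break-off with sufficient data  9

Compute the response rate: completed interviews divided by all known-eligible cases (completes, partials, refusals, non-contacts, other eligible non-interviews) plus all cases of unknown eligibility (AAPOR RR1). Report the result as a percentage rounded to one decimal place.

Top = 239
Denominator = 239 + 9 + 94 + 143 + 16 + 82 = 583
RR1 = 239 / 583 = 0.4099

41.0%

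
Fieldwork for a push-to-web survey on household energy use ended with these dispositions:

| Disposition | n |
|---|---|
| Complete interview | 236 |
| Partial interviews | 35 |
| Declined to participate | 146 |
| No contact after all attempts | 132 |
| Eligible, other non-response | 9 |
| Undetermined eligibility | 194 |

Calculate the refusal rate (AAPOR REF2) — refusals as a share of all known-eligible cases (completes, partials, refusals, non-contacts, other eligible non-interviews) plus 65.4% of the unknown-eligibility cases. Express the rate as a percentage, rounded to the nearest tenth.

Numerator: 146
Known eligible: 236 + 35 + 146 + 132 + 9 = 558
e × U: 0.6540 × 194 = 126.88
Denominator: 558 + 126.88 = 684.88
REF2 = 146 / 684.88 = 0.2132

21.3%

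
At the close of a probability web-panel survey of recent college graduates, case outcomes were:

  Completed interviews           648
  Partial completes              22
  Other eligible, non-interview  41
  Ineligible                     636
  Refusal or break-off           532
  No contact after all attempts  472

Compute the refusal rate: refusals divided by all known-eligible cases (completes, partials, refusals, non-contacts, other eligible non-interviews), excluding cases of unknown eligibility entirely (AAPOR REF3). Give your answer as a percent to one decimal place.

31.0%

Top: 532
Denom: 648 + 22 + 532 + 472 + 41 = 1715
REF3 = 532 / 1715 = 0.3102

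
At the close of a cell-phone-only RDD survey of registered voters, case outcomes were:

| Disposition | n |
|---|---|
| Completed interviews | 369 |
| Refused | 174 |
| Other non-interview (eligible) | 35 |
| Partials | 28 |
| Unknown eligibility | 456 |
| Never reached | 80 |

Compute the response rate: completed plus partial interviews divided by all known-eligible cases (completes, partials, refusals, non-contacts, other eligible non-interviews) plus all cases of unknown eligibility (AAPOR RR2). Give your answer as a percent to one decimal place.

Numerator: 369 + 28 = 397
Base: 369 + 28 + 174 + 80 + 35 + 456 = 1142
RR2 = 397 / 1142 = 0.3476

34.8%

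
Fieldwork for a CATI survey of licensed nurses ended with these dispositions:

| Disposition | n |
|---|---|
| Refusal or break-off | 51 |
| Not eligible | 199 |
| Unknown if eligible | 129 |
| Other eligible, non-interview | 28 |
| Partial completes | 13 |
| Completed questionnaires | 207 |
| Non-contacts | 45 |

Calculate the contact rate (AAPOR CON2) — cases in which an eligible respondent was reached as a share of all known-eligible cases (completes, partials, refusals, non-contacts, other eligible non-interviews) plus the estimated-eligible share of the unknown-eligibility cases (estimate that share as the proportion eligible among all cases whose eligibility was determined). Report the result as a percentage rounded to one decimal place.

70.2%

Numerator = 207 + 13 + 51 + 28 = 299
Determined eligible = 207 + 13 + 51 + 45 + 28 = 344
e = 344 / (344 + 199) = 344 / 543 = 0.6335
Eligible share of unknowns = 0.6335 × 129 = 81.72
Base = 344 + 81.72 = 425.72
CON2 = 299 / 425.72 = 0.7023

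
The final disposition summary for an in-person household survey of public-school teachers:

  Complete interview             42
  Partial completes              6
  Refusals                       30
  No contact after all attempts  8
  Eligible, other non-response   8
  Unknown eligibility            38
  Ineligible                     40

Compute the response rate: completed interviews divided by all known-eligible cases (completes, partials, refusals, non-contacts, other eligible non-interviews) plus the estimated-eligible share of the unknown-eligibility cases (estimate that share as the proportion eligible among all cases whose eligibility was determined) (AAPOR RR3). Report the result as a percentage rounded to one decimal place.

Numerator = 42
Known eligible = 42 + 6 + 30 + 8 + 8 = 94
e = 94 / (94 + 40) = 94 / 134 = 0.7015
Eligible share of unknowns = 0.7015 × 38 = 26.66
Denominator = 94 + 26.66 = 120.66
RR3 = 42 / 120.66 = 0.3481

34.8%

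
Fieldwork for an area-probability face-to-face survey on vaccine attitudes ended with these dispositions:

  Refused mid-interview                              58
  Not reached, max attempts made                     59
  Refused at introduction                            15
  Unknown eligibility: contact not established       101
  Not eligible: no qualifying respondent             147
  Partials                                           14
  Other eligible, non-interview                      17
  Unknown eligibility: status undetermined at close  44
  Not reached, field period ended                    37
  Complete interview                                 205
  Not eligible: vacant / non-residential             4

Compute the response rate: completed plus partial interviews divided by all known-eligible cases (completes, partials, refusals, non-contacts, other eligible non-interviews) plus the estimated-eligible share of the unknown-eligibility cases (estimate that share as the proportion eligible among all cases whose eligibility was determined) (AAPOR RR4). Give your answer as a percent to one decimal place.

42.9%

Refused = 15 + 58 = 73
Non-contacts = 37 + 59 = 96
Undetermined eligibility = 101 + 44 = 145
Not eligible = 147 + 4 = 151
Numerator → 205 + 14 = 219
Known eligible → 205 + 14 + 73 + 96 + 17 = 405
e = 405 / (405 + 151) = 405 / 556 = 0.7284
e × U → 0.7284 × 145 = 105.62
Denom → 405 + 105.62 = 510.62
RR4 = 219 / 510.62 = 0.4289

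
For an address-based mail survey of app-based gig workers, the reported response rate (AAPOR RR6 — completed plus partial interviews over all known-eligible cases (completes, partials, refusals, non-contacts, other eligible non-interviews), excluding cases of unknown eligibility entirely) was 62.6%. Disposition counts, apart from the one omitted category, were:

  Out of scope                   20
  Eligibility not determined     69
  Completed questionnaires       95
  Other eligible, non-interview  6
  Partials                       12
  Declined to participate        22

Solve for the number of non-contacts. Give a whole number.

36

Top: 95 + 12 = 107
RR6 = 107 / D = 0.626
D = 107 / 0.626 = 170.9
Remaining denominator categories sum to 135
non-contacts = 170.9 − 135 ≈ 36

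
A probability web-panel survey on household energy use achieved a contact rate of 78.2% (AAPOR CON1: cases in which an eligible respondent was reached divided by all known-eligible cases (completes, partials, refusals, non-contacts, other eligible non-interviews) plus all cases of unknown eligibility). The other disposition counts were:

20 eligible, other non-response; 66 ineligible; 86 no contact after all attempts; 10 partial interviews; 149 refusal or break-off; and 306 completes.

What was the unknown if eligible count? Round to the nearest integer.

49

Num → 306 + 10 + 149 + 20 = 485
CON1 = 485 / D = 0.782
D = 485 / 0.782 = 620.2
Remaining denominator categories sum to 571
unknown if eligible = 620.2 − 571 ≈ 49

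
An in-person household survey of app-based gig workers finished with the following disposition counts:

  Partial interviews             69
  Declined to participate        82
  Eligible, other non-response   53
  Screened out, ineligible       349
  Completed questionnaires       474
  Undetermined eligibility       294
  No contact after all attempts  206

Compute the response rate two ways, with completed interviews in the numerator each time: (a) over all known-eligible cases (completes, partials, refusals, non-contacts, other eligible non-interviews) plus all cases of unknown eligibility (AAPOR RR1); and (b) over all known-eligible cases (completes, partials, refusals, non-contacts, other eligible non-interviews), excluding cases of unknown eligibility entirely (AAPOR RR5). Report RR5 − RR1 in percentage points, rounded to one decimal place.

13.4

Top → 474
Base → 474 + 69 + 82 + 206 + 53 + 294 = 1178
RR1 = 474 / 1178 = 0.4024
Base → 474 + 69 + 82 + 206 + 53 = 884
RR5 = 474 / 884 = 0.5362
Difference = 53.62 − 40.24 = 13.38 percentage points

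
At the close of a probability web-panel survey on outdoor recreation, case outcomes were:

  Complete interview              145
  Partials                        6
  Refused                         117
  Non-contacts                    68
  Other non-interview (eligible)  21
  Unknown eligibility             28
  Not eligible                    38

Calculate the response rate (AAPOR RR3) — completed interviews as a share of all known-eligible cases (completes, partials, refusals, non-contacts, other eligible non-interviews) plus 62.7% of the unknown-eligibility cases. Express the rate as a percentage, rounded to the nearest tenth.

Numerator → 145
Determined eligible → 145 + 6 + 117 + 68 + 21 = 357
e × U → 0.6270 × 28 = 17.56
Base → 357 + 17.56 = 374.56
RR3 = 145 / 374.56 = 0.3871

38.7%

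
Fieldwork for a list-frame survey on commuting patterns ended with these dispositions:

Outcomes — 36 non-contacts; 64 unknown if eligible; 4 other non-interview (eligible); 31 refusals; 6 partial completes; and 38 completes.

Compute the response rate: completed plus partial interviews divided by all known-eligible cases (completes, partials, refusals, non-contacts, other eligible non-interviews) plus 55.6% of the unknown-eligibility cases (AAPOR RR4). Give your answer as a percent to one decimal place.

29.2%

Numerator: 38 + 6 = 44
Eligible (known): 38 + 6 + 31 + 36 + 4 = 115
e × U: 0.5560 × 64 = 35.58
Base: 115 + 35.58 = 150.58
RR4 = 44 / 150.58 = 0.2922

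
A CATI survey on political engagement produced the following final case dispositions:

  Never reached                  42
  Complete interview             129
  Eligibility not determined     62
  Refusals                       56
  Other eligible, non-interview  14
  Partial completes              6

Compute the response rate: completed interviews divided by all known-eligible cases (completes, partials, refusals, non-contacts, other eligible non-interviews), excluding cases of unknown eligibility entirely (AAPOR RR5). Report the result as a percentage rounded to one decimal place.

52.2%

Numerator: 129
Denom: 129 + 6 + 56 + 42 + 14 = 247
RR5 = 129 / 247 = 0.5223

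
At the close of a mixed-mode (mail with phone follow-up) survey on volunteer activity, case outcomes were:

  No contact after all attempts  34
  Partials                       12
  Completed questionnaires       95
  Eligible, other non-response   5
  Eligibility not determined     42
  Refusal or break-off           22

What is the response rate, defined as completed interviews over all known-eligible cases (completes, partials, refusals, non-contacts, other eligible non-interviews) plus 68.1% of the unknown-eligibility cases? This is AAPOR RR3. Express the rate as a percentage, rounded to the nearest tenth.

Num: 95
Eligible (known): 95 + 12 + 22 + 34 + 5 = 168
e × U: 0.6810 × 42 = 28.60
Denom: 168 + 28.60 = 196.60
RR3 = 95 / 196.60 = 0.4832

48.3%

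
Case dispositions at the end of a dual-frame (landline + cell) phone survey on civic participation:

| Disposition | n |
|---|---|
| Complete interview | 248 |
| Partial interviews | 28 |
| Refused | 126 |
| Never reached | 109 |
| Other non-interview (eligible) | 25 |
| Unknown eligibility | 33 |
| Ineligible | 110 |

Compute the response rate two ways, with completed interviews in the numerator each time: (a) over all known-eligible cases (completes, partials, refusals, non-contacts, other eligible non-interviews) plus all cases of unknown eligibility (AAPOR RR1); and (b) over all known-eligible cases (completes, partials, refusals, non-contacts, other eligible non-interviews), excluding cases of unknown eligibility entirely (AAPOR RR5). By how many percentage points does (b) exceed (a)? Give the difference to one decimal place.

Top: 248
Denominator: 248 + 28 + 126 + 109 + 25 + 33 = 569
RR1 = 248 / 569 = 0.4359
Denominator: 248 + 28 + 126 + 109 + 25 = 536
RR5 = 248 / 536 = 0.4627
Difference = 46.27 − 43.59 = 2.68 percentage points

2.7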